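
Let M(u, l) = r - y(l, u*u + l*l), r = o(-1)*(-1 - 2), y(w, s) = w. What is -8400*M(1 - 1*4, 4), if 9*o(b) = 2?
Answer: 39200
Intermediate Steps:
o(b) = 2/9 (o(b) = (⅑)*2 = 2/9)
r = -⅔ (r = 2*(-1 - 2)/9 = (2/9)*(-3) = -⅔ ≈ -0.66667)
M(u, l) = -⅔ - l
-8400*M(1 - 1*4, 4) = -8400*(-⅔ - 1*4) = -8400*(-⅔ - 4) = -8400*(-14)/3 = -600*(-196/3) = 39200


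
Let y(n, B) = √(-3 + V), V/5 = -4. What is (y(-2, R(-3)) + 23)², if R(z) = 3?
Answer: (23 + I*√23)² ≈ 506.0 + 220.61*I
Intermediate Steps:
V = -20 (V = 5*(-4) = -20)
y(n, B) = I*√23 (y(n, B) = √(-3 - 20) = √(-23) = I*√23)
(y(-2, R(-3)) + 23)² = (I*√23 + 23)² = (23 + I*√23)²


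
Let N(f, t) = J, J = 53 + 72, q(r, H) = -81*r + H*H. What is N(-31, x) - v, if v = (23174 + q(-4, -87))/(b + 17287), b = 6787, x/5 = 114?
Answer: 2978183/24074 ≈ 123.71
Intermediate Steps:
q(r, H) = H**2 - 81*r (q(r, H) = -81*r + H**2 = H**2 - 81*r)
x = 570 (x = 5*114 = 570)
v = 31067/24074 (v = (23174 + ((-87)**2 - 81*(-4)))/(6787 + 17287) = (23174 + (7569 + 324))/24074 = (23174 + 7893)*(1/24074) = 31067*(1/24074) = 31067/24074 ≈ 1.2905)
J = 125
N(f, t) = 125
N(-31, x) - v = 125 - 1*31067/24074 = 125 - 31067/24074 = 2978183/24074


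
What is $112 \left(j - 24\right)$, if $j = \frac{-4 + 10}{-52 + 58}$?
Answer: $-2576$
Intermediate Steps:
$j = 1$ ($j = \frac{6}{6} = 6 \cdot \frac{1}{6} = 1$)
$112 \left(j - 24\right) = 112 \left(1 - 24\right) = 112 \left(-23\right) = -2576$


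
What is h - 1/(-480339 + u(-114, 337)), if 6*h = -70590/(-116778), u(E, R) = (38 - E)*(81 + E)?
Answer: 634479817/6297642910 ≈ 0.10075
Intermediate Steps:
h = 11765/116778 (h = (-70590/(-116778))/6 = (-70590*(-1/116778))/6 = (⅙)*(11765/19463) = 11765/116778 ≈ 0.10075)
h - 1/(-480339 + u(-114, 337)) = 11765/116778 - 1/(-480339 + (3078 - 1*(-114)² - 43*(-114))) = 11765/116778 - 1/(-480339 + (3078 - 1*12996 + 4902)) = 11765/116778 - 1/(-480339 + (3078 - 12996 + 4902)) = 11765/116778 - 1/(-480339 - 5016) = 11765/116778 - 1/(-485355) = 11765/116778 - 1*(-1/485355) = 11765/116778 + 1/485355 = 634479817/6297642910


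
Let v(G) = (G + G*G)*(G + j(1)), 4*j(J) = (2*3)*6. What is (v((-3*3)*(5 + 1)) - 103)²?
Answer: 16613405449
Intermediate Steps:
j(J) = 9 (j(J) = ((2*3)*6)/4 = (6*6)/4 = (¼)*36 = 9)
v(G) = (9 + G)*(G + G²) (v(G) = (G + G*G)*(G + 9) = (G + G²)*(9 + G) = (9 + G)*(G + G²))
(v((-3*3)*(5 + 1)) - 103)² = (((-3*3)*(5 + 1))*(9 + ((-3*3)*(5 + 1))² + 10*((-3*3)*(5 + 1))) - 103)² = ((-9*6)*(9 + (-9*6)² + 10*(-9*6)) - 103)² = (-54*(9 + (-54)² + 10*(-54)) - 103)² = (-54*(9 + 2916 - 540) - 103)² = (-54*2385 - 103)² = (-128790 - 103)² = (-128893)² = 16613405449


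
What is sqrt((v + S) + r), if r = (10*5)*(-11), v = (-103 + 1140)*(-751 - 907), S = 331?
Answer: I*sqrt(1719565) ≈ 1311.3*I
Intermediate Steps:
v = -1719346 (v = 1037*(-1658) = -1719346)
r = -550 (r = 50*(-11) = -550)
sqrt((v + S) + r) = sqrt((-1719346 + 331) - 550) = sqrt(-1719015 - 550) = sqrt(-1719565) = I*sqrt(1719565)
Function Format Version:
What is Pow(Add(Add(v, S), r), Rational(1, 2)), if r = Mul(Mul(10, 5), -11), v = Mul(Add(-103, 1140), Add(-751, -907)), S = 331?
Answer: Mul(I, Pow(1719565, Rational(1, 2))) ≈ Mul(1311.3, I)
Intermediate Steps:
v = -1719346 (v = Mul(1037, -1658) = -1719346)
r = -550 (r = Mul(50, -11) = -550)
Pow(Add(Add(v, S), r), Rational(1, 2)) = Pow(Add(Add(-1719346, 331), -550), Rational(1, 2)) = Pow(Add(-1719015, -550), Rational(1, 2)) = Pow(-1719565, Rational(1, 2)) = Mul(I, Pow(1719565, Rational(1, 2)))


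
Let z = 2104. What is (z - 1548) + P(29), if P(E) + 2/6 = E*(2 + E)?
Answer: 4364/3 ≈ 1454.7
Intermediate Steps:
P(E) = -⅓ + E*(2 + E)
(z - 1548) + P(29) = (2104 - 1548) + (-⅓ + 29² + 2*29) = 556 + (-⅓ + 841 + 58) = 556 + 2696/3 = 4364/3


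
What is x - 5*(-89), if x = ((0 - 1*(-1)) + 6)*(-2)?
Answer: 431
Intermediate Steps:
x = -14 (x = ((0 + 1) + 6)*(-2) = (1 + 6)*(-2) = 7*(-2) = -14)
x - 5*(-89) = -14 - 5*(-89) = -14 + 445 = 431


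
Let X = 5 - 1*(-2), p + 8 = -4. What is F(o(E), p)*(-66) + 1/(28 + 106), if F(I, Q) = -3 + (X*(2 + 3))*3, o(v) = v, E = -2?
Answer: -902087/134 ≈ -6732.0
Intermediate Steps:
p = -12 (p = -8 - 4 = -12)
X = 7 (X = 5 + 2 = 7)
F(I, Q) = 102 (F(I, Q) = -3 + (7*(2 + 3))*3 = -3 + (7*5)*3 = -3 + 35*3 = -3 + 105 = 102)
F(o(E), p)*(-66) + 1/(28 + 106) = 102*(-66) + 1/(28 + 106) = -6732 + 1/134 = -902087/134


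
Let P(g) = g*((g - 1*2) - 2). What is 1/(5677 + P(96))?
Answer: 1/14509 ≈ 6.8923e-5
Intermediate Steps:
P(g) = g*(-4 + g) (P(g) = g*((g - 2) - 2) = g*((-2 + g) - 2) = g*(-4 + g))
1/(5677 + P(96)) = 1/(5677 + 96*(-4 + 96)) = 1/(5677 + 96*92) = 1/(5677 + 8832) = 1/14509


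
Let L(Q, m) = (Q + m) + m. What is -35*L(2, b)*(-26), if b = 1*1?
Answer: 3640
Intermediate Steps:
b = 1
L(Q, m) = Q + 2*m
-35*L(2, b)*(-26) = -35*(2 + 2*1)*(-26) = -35*(2 + 2)*(-26) = -35*4*(-26) = -140*(-26) = 3640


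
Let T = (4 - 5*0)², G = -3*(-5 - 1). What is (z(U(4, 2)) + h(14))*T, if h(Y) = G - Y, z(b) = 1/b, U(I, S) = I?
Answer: 68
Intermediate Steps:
G = 18 (G = -3*(-6) = 18)
h(Y) = 18 - Y
T = 16 (T = (4 + 0)² = 4² = 16)
(z(U(4, 2)) + h(14))*T = (1/4 + (18 - 1*14))*16 = (¼ + (18 - 14))*16 = (¼ + 4)*16 = (17/4)*16 = 68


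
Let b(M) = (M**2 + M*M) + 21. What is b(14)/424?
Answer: 413/424 ≈ 0.97406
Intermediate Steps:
b(M) = 21 + 2*M**2 (b(M) = (M**2 + M**2) + 21 = 2*M**2 + 21 = 21 + 2*M**2)
b(14)/424 = (21 + 2*14**2)/424 = (21 + 2*196)*(1/424) = (21 + 392)*(1/424) = 413*(1/424) = 413/424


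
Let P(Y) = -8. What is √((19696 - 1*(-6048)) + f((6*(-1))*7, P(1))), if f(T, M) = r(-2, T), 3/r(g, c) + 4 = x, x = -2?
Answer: √102974/2 ≈ 160.45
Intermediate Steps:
r(g, c) = -½ (r(g, c) = 3/(-4 - 2) = 3/(-6) = 3*(-⅙) = -½)
f(T, M) = -½
√((19696 - 1*(-6048)) + f((6*(-1))*7, P(1))) = √((19696 - 1*(-6048)) - ½) = √((19696 + 6048) - ½) = √(25744 - ½) = √(51487/2) = √102974/2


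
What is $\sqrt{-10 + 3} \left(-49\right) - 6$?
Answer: $-6 - 49 i \sqrt{7} \approx -6.0 - 129.64 i$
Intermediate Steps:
$\sqrt{-10 + 3} \left(-49\right) - 6 = \sqrt{-7} \left(-49\right) - 6 = i \sqrt{7} \left(-49\right) - 6 = - 49 i \sqrt{7} - 6 = -6 - 49 i \sqrt{7}$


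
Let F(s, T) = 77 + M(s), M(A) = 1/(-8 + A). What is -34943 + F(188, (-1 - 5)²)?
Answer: -6275879/180 ≈ -34866.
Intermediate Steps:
F(s, T) = 77 + 1/(-8 + s)
-34943 + F(188, (-1 - 5)²) = -34943 + (-615 + 77*188)/(-8 + 188) = -34943 + (-615 + 14476)/180 = -34943 + (1/180)*13861 = -34943 + 13861/180 = -6275879/180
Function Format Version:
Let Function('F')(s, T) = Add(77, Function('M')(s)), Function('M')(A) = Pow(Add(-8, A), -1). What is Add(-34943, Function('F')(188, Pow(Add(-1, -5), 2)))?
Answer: Rational(-6275879, 180) ≈ -34866.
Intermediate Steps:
Function('F')(s, T) = Add(77, Pow(Add(-8, s), -1))
Add(-34943, Function('F')(188, Pow(Add(-1, -5), 2))) = Add(-34943, Mul(Pow(Add(-8, 188), -1), Add(-615, Mul(77, 188)))) = Add(-34943, Mul(Pow(180, -1), Add(-615, 14476))) = Add(-34943, Mul(Rational(1, 180), 13861)) = Add(-34943, Rational(13861, 180)) = Rational(-6275879, 180)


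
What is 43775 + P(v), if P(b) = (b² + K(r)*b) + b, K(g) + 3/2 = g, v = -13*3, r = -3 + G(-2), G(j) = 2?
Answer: 90709/2 ≈ 45355.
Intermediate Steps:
r = -1 (r = -3 + 2 = -1)
v = -39
K(g) = -3/2 + g
P(b) = b² - 3*b/2 (P(b) = (b² + (-3/2 - 1)*b) + b = (b² - 5*b/2) + b = b² - 3*b/2)
43775 + P(v) = 43775 + (½)*(-39)*(-3 + 2*(-39)) = 43775 + (½)*(-39)*(-3 - 78) = 43775 + (½)*(-39)*(-81) = 43775 + 3159/2 = 90709/2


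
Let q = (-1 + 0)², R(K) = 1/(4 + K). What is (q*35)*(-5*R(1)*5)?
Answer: -175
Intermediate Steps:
q = 1 (q = (-1)² = 1)
(q*35)*(-5*R(1)*5) = (1*35)*(-5/(4 + 1)*5) = 35*(-5/5*5) = 35*(-5*⅕*5) = 35*(-1*5) = 35*(-5) = -175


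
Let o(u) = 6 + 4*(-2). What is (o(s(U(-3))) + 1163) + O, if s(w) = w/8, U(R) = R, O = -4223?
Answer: -3062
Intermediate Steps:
s(w) = w/8 (s(w) = w*(⅛) = w/8)
o(u) = -2 (o(u) = 6 - 8 = -2)
(o(s(U(-3))) + 1163) + O = (-2 + 1163) - 4223 = 1161 - 4223 = -3062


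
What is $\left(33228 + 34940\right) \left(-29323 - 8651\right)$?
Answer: $-2588611632$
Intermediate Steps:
$\left(33228 + 34940\right) \left(-29323 - 8651\right) = 68168 \left(-37974\right) = -2588611632$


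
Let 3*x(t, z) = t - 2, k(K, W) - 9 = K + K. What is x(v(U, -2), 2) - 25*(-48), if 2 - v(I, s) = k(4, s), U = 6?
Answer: 3583/3 ≈ 1194.3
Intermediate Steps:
k(K, W) = 9 + 2*K (k(K, W) = 9 + (K + K) = 9 + 2*K)
v(I, s) = -15 (v(I, s) = 2 - (9 + 2*4) = 2 - (9 + 8) = 2 - 1*17 = 2 - 17 = -15)
x(t, z) = -⅔ + t/3 (x(t, z) = (t - 2)/3 = (-2 + t)/3 = -⅔ + t/3)
x(v(U, -2), 2) - 25*(-48) = (-⅔ + (⅓)*(-15)) - 25*(-48) = (-⅔ - 5) + 1200 = -17/3 + 1200 = 3583/3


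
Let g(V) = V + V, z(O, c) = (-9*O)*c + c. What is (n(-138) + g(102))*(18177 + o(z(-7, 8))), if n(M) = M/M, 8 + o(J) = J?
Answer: 3829605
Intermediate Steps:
z(O, c) = c - 9*O*c (z(O, c) = -9*O*c + c = c - 9*O*c)
o(J) = -8 + J
n(M) = 1
g(V) = 2*V
(n(-138) + g(102))*(18177 + o(z(-7, 8))) = (1 + 2*102)*(18177 + (-8 + 8*(1 - 9*(-7)))) = (1 + 204)*(18177 + (-8 + 8*(1 + 63))) = 205*(18177 + (-8 + 8*64)) = 205*(18177 + (-8 + 512)) = 205*(18177 + 504) = 205*18681 = 3829605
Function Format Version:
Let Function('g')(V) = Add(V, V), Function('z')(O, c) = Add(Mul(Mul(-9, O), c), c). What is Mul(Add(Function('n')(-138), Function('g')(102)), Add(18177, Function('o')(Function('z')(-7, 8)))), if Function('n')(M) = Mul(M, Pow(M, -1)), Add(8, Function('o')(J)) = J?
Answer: 3829605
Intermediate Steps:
Function('z')(O, c) = Add(c, Mul(-9, O, c)) (Function('z')(O, c) = Add(Mul(-9, O, c), c) = Add(c, Mul(-9, O, c)))
Function('o')(J) = Add(-8, J)
Function('n')(M) = 1
Function('g')(V) = Mul(2, V)
Mul(Add(Function('n')(-138), Function('g')(102)), Add(18177, Function('o')(Function('z')(-7, 8)))) = Mul(Add(1, Mul(2, 102)), Add(18177, Add(-8, Mul(8, Add(1, Mul(-9, -7)))))) = Mul(Add(1, 204), Add(18177, Add(-8, Mul(8, Add(1, 63))))) = Mul(205, Add(18177, Add(-8, Mul(8, 64)))) = Mul(205, Add(18177, Add(-8, 512))) = Mul(205, Add(18177, 504)) = Mul(205, 18681) = 3829605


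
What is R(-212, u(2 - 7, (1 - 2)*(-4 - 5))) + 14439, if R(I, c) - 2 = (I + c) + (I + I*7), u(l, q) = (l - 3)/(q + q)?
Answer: 112793/9 ≈ 12533.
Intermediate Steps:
u(l, q) = (-3 + l)/(2*q) (u(l, q) = (-3 + l)/((2*q)) = (-3 + l)*(1/(2*q)) = (-3 + l)/(2*q))
R(I, c) = 2 + c + 9*I (R(I, c) = 2 + ((I + c) + (I + I*7)) = 2 + ((I + c) + (I + 7*I)) = 2 + ((I + c) + 8*I) = 2 + (c + 9*I) = 2 + c + 9*I)
R(-212, u(2 - 7, (1 - 2)*(-4 - 5))) + 14439 = (2 + (-3 + (2 - 7))/(2*(((1 - 2)*(-4 - 5)))) + 9*(-212)) + 14439 = (2 + (-3 - 5)/(2*((-1*(-9)))) - 1908) + 14439 = (2 + (1/2)*(-8)/9 - 1908) + 14439 = (2 + (1/2)*(1/9)*(-8) - 1908) + 14439 = (2 - 4/9 - 1908) + 14439 = -17158/9 + 14439 = 112793/9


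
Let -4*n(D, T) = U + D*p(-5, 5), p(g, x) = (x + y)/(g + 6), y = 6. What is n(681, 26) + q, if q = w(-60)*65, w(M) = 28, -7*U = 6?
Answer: -1471/28 ≈ -52.536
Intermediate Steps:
U = -6/7 (U = -⅐*6 = -6/7 ≈ -0.85714)
p(g, x) = (6 + x)/(6 + g) (p(g, x) = (x + 6)/(g + 6) = (6 + x)/(6 + g))
n(D, T) = 3/14 - 11*D/4 (n(D, T) = -(-6/7 + D*((6 + 5)/(6 - 5)))/4 = -(-6/7 + D*(11/1))/4 = -(-6/7 + D*(1*11))/4 = -(-6/7 + D*11)/4 = -(-6/7 + 11*D)/4 = 3/14 - 11*D/4)
q = 1820 (q = 28*65 = 1820)
n(681, 26) + q = (3/14 - 11/4*681) + 1820 = (3/14 - 7491/4) + 1820 = -52431/28 + 1820 = -1471/28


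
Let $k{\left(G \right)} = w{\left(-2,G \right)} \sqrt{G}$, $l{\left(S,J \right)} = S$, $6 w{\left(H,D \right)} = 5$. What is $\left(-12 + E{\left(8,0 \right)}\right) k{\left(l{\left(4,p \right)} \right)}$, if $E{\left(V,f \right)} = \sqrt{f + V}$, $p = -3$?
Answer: $-20 + \frac{10 \sqrt{2}}{3} \approx -15.286$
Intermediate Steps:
$w{\left(H,D \right)} = \frac{5}{6}$ ($w{\left(H,D \right)} = \frac{1}{6} \cdot 5 = \frac{5}{6}$)
$E{\left(V,f \right)} = \sqrt{V + f}$
$k{\left(G \right)} = \frac{5 \sqrt{G}}{6}$
$\left(-12 + E{\left(8,0 \right)}\right) k{\left(l{\left(4,p \right)} \right)} = \left(-12 + \sqrt{8 + 0}\right) \frac{5 \sqrt{4}}{6} = \left(-12 + \sqrt{8}\right) \frac{5}{6} \cdot 2 = \left(-12 + 2 \sqrt{2}\right) \frac{5}{3} = -20 + \frac{10 \sqrt{2}}{3}$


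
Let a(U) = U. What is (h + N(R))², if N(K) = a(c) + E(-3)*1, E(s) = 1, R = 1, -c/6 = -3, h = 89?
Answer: 11664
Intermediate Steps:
c = 18 (c = -6*(-3) = 18)
N(K) = 19 (N(K) = 18 + 1*1 = 18 + 1 = 19)
(h + N(R))² = (89 + 19)² = 108² = 11664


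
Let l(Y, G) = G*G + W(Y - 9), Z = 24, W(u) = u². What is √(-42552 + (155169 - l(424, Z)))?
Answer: 2*I*√15046 ≈ 245.32*I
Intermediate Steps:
l(Y, G) = G² + (-9 + Y)² (l(Y, G) = G*G + (Y - 9)² = G² + (-9 + Y)²)
√(-42552 + (155169 - l(424, Z))) = √(-42552 + (155169 - (24² + (-9 + 424)²))) = √(-42552 + (155169 - (576 + 415²))) = √(-42552 + (155169 - (576 + 172225))) = √(-42552 + (155169 - 1*172801)) = √(-42552 + (155169 - 172801)) = √(-42552 - 17632) = √(-60184) = 2*I*√15046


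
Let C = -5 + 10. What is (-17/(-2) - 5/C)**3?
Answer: 3375/8 ≈ 421.88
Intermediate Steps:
C = 5
(-17/(-2) - 5/C)**3 = (-17/(-2) - 5/5)**3 = (-17*(-1/2) - 5*1/5)**3 = (17/2 - 1)**3 = (15/2)**3 = 3375/8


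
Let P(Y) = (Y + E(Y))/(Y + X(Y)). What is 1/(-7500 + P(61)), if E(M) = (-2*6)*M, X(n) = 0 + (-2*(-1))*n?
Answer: -3/22511 ≈ -0.00013327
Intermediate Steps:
X(n) = 2*n (X(n) = 0 + 2*n = 2*n)
E(M) = -12*M
P(Y) = -11/3 (P(Y) = (Y - 12*Y)/(Y + 2*Y) = (-11*Y)/((3*Y)) = (-11*Y)*(1/(3*Y)) = -11/3)
1/(-7500 + P(61)) = 1/(-7500 - 11/3) = 1/(-22511/3) = -3/22511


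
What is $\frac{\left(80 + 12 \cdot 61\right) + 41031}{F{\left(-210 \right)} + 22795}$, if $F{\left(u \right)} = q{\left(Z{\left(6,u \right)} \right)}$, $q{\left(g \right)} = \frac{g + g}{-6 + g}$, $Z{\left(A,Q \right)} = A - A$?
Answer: $\frac{41843}{22795} \approx 1.8356$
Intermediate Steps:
$Z{\left(A,Q \right)} = 0$
$q{\left(g \right)} = \frac{2 g}{-6 + g}$
$F{\left(u \right)} = 0$ ($F{\left(u \right)} = 2 \cdot 0 \frac{1}{-6 + 0} = 2 \cdot 0 \frac{1}{-6} = 2 \cdot 0 \left(- \frac{1}{6}\right) = 0$)
$\frac{\left(80 + 12 \cdot 61\right) + 41031}{F{\left(-210 \right)} + 22795} = \frac{\left(80 + 12 \cdot 61\right) + 41031}{0 + 22795} = \frac{\left(80 + 732\right) + 41031}{22795} = \left(812 + 41031\right) \frac{1}{22795} = 41843 \cdot \frac{1}{22795} = \frac{41843}{22795}$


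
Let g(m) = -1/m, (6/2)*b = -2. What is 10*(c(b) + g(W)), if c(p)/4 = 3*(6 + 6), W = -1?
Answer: 1450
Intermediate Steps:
b = -2/3 (b = (1/3)*(-2) = -2/3 ≈ -0.66667)
c(p) = 144 (c(p) = 4*(3*(6 + 6)) = 4*(3*12) = 4*36 = 144)
10*(c(b) + g(W)) = 10*(144 - 1/(-1)) = 10*(144 - 1*(-1)) = 10*(144 + 1) = 10*145 = 1450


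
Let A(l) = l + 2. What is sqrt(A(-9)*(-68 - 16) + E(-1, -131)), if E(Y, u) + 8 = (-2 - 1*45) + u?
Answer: sqrt(402) ≈ 20.050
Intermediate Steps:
A(l) = 2 + l
E(Y, u) = -55 + u (E(Y, u) = -8 + ((-2 - 1*45) + u) = -8 + ((-2 - 45) + u) = -8 + (-47 + u) = -55 + u)
sqrt(A(-9)*(-68 - 16) + E(-1, -131)) = sqrt((2 - 9)*(-68 - 16) + (-55 - 131)) = sqrt(-7*(-84) - 186) = sqrt(588 - 186) = sqrt(402)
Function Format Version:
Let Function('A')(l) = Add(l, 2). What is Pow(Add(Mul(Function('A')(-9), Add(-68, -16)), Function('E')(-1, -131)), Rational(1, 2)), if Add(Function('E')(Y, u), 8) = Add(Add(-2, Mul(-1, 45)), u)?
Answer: Pow(402, Rational(1, 2)) ≈ 20.050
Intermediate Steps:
Function('A')(l) = Add(2, l)
Function('E')(Y, u) = Add(-55, u) (Function('E')(Y, u) = Add(-8, Add(Add(-2, Mul(-1, 45)), u)) = Add(-8, Add(Add(-2, -45), u)) = Add(-8, Add(-47, u)) = Add(-55, u))
Pow(Add(Mul(Function('A')(-9), Add(-68, -16)), Function('E')(-1, -131)), Rational(1, 2)) = Pow(Add(Mul(Add(2, -9), Add(-68, -16)), Add(-55, -131)), Rational(1, 2)) = Pow(Add(Mul(-7, -84), -186), Rational(1, 2)) = Pow(Add(588, -186), Rational(1, 2)) = Pow(402, Rational(1, 2))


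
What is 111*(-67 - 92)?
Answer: -17649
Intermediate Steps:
111*(-67 - 92) = 111*(-159) = -17649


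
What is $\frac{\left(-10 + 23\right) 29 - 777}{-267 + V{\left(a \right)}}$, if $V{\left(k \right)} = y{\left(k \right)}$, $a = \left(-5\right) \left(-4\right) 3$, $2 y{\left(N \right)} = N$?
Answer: $\frac{400}{237} \approx 1.6878$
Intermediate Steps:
$y{\left(N \right)} = \frac{N}{2}$
$a = 60$ ($a = 20 \cdot 3 = 60$)
$V{\left(k \right)} = \frac{k}{2}$
$\frac{\left(-10 + 23\right) 29 - 777}{-267 + V{\left(a \right)}} = \frac{\left(-10 + 23\right) 29 - 777}{-267 + \frac{1}{2} \cdot 60} = \frac{13 \cdot 29 - 777}{-267 + 30} = \frac{377 - 777}{-237} = \left(-400\right) \left(- \frac{1}{237}\right) = \frac{400}{237}$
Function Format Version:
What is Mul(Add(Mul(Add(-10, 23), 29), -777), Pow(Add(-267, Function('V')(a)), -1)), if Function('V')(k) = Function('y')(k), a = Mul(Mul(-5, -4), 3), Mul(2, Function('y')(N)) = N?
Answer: Rational(400, 237) ≈ 1.6878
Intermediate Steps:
Function('y')(N) = Mul(Rational(1, 2), N)
a = 60 (a = Mul(20, 3) = 60)
Function('V')(k) = Mul(Rational(1, 2), k)
Mul(Add(Mul(Add(-10, 23), 29), -777), Pow(Add(-267, Function('V')(a)), -1)) = Mul(Add(Mul(Add(-10, 23), 29), -777), Pow(Add(-267, Mul(Rational(1, 2), 60)), -1)) = Mul(Add(Mul(13, 29), -777), Pow(Add(-267, 30), -1)) = Mul(Add(377, -777), Pow(-237, -1)) = Mul(-400, Rational(-1, 237)) = Rational(400, 237)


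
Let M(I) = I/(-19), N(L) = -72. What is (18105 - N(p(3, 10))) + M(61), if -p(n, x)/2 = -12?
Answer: 345302/19 ≈ 18174.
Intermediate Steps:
p(n, x) = 24 (p(n, x) = -2*(-12) = 24)
M(I) = -I/19 (M(I) = I*(-1/19) = -I/19)
(18105 - N(p(3, 10))) + M(61) = (18105 - 1*(-72)) - 1/19*61 = (18105 + 72) - 61/19 = 18177 - 61/19 = 345302/19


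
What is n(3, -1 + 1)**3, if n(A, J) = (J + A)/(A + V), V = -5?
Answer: -27/8 ≈ -3.3750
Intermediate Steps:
n(A, J) = (A + J)/(-5 + A) (n(A, J) = (J + A)/(A - 5) = (A + J)/(-5 + A))
n(3, -1 + 1)**3 = ((3 + (-1 + 1))/(-5 + 3))**3 = ((3 + 0)/(-2))**3 = (-1/2*3)**3 = (-3/2)**3 = -27/8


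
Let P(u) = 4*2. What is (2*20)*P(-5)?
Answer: 320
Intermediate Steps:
P(u) = 8
(2*20)*P(-5) = (2*20)*8 = 40*8 = 320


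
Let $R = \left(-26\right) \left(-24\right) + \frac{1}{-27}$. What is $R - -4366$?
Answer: $\frac{134729}{27} \approx 4990.0$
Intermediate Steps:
$R = \frac{16847}{27}$ ($R = 624 - \frac{1}{27} = \frac{16847}{27} \approx 623.96$)
$R - -4366 = \frac{16847}{27} - -4366 = \frac{16847}{27} + 4366 = \frac{134729}{27}$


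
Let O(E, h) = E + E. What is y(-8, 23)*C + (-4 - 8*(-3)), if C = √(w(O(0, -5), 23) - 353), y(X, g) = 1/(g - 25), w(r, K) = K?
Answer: 20 - I*√330/2 ≈ 20.0 - 9.0829*I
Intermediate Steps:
O(E, h) = 2*E
y(X, g) = 1/(-25 + g)
C = I*√330 (C = √(23 - 353) = √(-330) = I*√330 ≈ 18.166*I)
y(-8, 23)*C + (-4 - 8*(-3)) = (I*√330)/(-25 + 23) + (-4 - 8*(-3)) = (I*√330)/(-2) + (-4 + 24) = -I*√330/2 + 20 = 20 - I*√330/2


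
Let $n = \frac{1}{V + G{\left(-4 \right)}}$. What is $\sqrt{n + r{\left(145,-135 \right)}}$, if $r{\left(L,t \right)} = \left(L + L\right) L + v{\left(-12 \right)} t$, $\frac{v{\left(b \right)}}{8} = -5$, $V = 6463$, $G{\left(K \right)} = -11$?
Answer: $\frac{\sqrt{493815757813}}{3226} \approx 217.83$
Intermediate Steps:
$v{\left(b \right)} = -40$ ($v{\left(b \right)} = 8 \left(-5\right) = -40$)
$n = \frac{1}{6452}$ ($n = \frac{1}{6463 - 11} = \frac{1}{6452} \approx 0.00015499$)
$r{\left(L,t \right)} = - 40 t + 2 L^{2}$ ($r{\left(L,t \right)} = \left(L + L\right) L - 40 t = 2 L L - 40 t = 2 L^{2} - 40 t = - 40 t + 2 L^{2}$)
$\sqrt{n + r{\left(145,-135 \right)}} = \sqrt{\frac{1}{6452} - \left(-5400 - 2 \cdot 145^{2}\right)} = \sqrt{\frac{1}{6452} + \left(5400 + 2 \cdot 21025\right)} = \sqrt{\frac{1}{6452} + \left(5400 + 42050\right)} = \sqrt{\frac{1}{6452} + 47450} = \sqrt{\frac{306147401}{6452}} = \frac{\sqrt{493815757813}}{3226}$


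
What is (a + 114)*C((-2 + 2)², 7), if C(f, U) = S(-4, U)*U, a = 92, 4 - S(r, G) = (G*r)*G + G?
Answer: 278306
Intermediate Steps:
S(r, G) = 4 - G - r*G² (S(r, G) = 4 - ((G*r)*G + G) = 4 - (r*G² + G) = 4 - (G + r*G²) = 4 + (-G - r*G²) = 4 - G - r*G²)
C(f, U) = U*(4 - U + 4*U²) (C(f, U) = (4 - U - 1*(-4)*U²)*U = (4 - U + 4*U²)*U = U*(4 - U + 4*U²))
(a + 114)*C((-2 + 2)², 7) = (92 + 114)*(7*(4 - 1*7 + 4*7²)) = 206*(7*(4 - 7 + 4*49)) = 206*(7*(4 - 7 + 196)) = 206*(7*193) = 206*1351 = 278306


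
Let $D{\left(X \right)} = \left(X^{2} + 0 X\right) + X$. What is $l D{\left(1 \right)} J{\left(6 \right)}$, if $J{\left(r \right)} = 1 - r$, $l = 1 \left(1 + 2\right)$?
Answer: $-30$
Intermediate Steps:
$l = 3$ ($l = 1 \cdot 3 = 3$)
$D{\left(X \right)} = X + X^{2}$ ($D{\left(X \right)} = \left(X^{2} + 0\right) + X = X^{2} + X = X + X^{2}$)
$l D{\left(1 \right)} J{\left(6 \right)} = 3 \cdot 1 \left(1 + 1\right) \left(1 - 6\right) = 3 \cdot 1 \cdot 2 \left(1 - 6\right) = 3 \cdot 2 \left(-5\right) = 6 \left(-5\right) = -30$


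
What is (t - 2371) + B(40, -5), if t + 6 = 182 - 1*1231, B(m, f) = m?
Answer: -3386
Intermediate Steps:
t = -1055 (t = -6 + (182 - 1*1231) = -6 + (182 - 1231) = -6 - 1049 = -1055)
(t - 2371) + B(40, -5) = (-1055 - 2371) + 40 = -3426 + 40 = -3386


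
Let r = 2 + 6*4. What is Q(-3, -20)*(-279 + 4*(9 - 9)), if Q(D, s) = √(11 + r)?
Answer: -279*√37 ≈ -1697.1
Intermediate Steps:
r = 26 (r = 2 + 24 = 26)
Q(D, s) = √37 (Q(D, s) = √(11 + 26) = √37)
Q(-3, -20)*(-279 + 4*(9 - 9)) = √37*(-279 + 4*(9 - 9)) = √37*(-279 + 4*0) = √37*(-279 + 0) = √37*(-279) = -279*√37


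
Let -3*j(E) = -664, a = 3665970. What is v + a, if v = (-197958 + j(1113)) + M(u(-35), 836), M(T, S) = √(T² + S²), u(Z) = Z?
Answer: 10404700/3 + √700121 ≈ 3.4691e+6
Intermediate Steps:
j(E) = 664/3 (j(E) = -⅓*(-664) = 664/3)
M(T, S) = √(S² + T²)
v = -593210/3 + √700121 (v = (-197958 + 664/3) + √(836² + (-35)²) = -593210/3 + √(698896 + 1225) = -593210/3 + √700121 ≈ -1.9690e+5)
v + a = (-593210/3 + √700121) + 3665970 = 10404700/3 + √700121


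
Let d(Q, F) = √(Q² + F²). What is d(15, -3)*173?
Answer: 519*√26 ≈ 2646.4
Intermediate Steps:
d(Q, F) = √(F² + Q²)
d(15, -3)*173 = √((-3)² + 15²)*173 = √(9 + 225)*173 = √234*173 = (3*√26)*173 = 519*√26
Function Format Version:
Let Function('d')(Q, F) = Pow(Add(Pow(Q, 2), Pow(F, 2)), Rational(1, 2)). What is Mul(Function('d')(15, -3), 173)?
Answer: Mul(519, Pow(26, Rational(1, 2))) ≈ 2646.4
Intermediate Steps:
Function('d')(Q, F) = Pow(Add(Pow(F, 2), Pow(Q, 2)), Rational(1, 2))
Mul(Function('d')(15, -3), 173) = Mul(Pow(Add(Pow(-3, 2), Pow(15, 2)), Rational(1, 2)), 173) = Mul(Pow(Add(9, 225), Rational(1, 2)), 173) = Mul(Pow(234, Rational(1, 2)), 173) = Mul(Mul(3, Pow(26, Rational(1, 2))), 173) = Mul(519, Pow(26, Rational(1, 2)))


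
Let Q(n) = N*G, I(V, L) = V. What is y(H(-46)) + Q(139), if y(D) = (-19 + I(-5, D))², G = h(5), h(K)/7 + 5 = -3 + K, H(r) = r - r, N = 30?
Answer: -54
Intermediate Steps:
H(r) = 0
h(K) = -56 + 7*K (h(K) = -35 + 7*(-3 + K) = -35 + (-21 + 7*K) = -56 + 7*K)
G = -21 (G = -56 + 7*5 = -56 + 35 = -21)
y(D) = 576 (y(D) = (-19 - 5)² = (-24)² = 576)
Q(n) = -630 (Q(n) = 30*(-21) = -630)
y(H(-46)) + Q(139) = 576 - 630 = -54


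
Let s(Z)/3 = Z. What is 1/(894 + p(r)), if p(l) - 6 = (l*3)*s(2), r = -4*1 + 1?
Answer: 1/846 ≈ 0.0011820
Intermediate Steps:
r = -3 (r = -4 + 1 = -3)
s(Z) = 3*Z
p(l) = 6 + 18*l (p(l) = 6 + (l*3)*(3*2) = 6 + (3*l)*6 = 6 + 18*l)
1/(894 + p(r)) = 1/(894 + (6 + 18*(-3))) = 1/(894 + (6 - 54)) = 1/(894 - 48) = 1/846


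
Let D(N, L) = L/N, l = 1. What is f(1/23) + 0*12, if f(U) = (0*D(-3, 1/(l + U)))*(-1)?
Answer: 0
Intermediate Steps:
f(U) = 0 (f(U) = (0*(1/((1 + U)*(-3))))*(-1) = (0*(-1/3/(1 + U)))*(-1) = (0*(-1/(3*(1 + U))))*(-1) = 0*(-1) = 0)
f(1/23) + 0*12 = 0 + 0*12 = 0 + 0 = 0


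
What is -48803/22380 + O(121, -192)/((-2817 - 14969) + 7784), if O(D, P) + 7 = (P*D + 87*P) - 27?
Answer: 22577833/12435820 ≈ 1.8155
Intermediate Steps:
O(D, P) = -34 + 87*P + D*P (O(D, P) = -7 + ((P*D + 87*P) - 27) = -7 + ((D*P + 87*P) - 27) = -7 + ((87*P + D*P) - 27) = -7 + (-27 + 87*P + D*P) = -34 + 87*P + D*P)
-48803/22380 + O(121, -192)/((-2817 - 14969) + 7784) = -48803/22380 + (-34 + 87*(-192) + 121*(-192))/((-2817 - 14969) + 7784) = -48803*1/22380 + (-34 - 16704 - 23232)/(-17786 + 7784) = -48803/22380 - 39970/(-10002) = -48803/22380 - 39970*(-1/10002) = -48803/22380 + 19985/5001 = 22577833/12435820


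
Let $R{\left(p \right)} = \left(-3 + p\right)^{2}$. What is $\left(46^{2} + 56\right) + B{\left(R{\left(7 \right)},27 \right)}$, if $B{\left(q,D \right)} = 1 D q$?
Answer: $2604$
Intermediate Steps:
$B{\left(q,D \right)} = D q$
$\left(46^{2} + 56\right) + B{\left(R{\left(7 \right)},27 \right)} = \left(46^{2} + 56\right) + 27 \left(-3 + 7\right)^{2} = \left(2116 + 56\right) + 27 \cdot 4^{2} = 2172 + 27 \cdot 16 = 2172 + 432 = 2604$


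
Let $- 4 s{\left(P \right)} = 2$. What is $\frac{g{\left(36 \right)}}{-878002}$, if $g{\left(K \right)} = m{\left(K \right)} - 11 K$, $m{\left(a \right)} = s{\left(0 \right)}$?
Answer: $\frac{793}{1756004} \approx 0.00045159$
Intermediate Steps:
$s{\left(P \right)} = - \frac{1}{2}$ ($s{\left(P \right)} = \left(- \frac{1}{4}\right) 2 = - \frac{1}{2}$)
$m{\left(a \right)} = - \frac{1}{2}$
$g{\left(K \right)} = - \frac{1}{2} - 11 K$
$\frac{g{\left(36 \right)}}{-878002} = \frac{- \frac{1}{2} - 396}{-878002} = \left(- \frac{1}{2} - 396\right) \left(- \frac{1}{878002}\right) = \left(- \frac{793}{2}\right) \left(- \frac{1}{878002}\right) = \frac{793}{1756004}$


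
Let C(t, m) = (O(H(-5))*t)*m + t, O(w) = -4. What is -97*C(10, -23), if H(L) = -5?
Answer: -90210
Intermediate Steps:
C(t, m) = t - 4*m*t (C(t, m) = (-4*t)*m + t = -4*m*t + t = t - 4*m*t)
-97*C(10, -23) = -970*(1 - 4*(-23)) = -970*(1 + 92) = -970*93 = -97*930 = -90210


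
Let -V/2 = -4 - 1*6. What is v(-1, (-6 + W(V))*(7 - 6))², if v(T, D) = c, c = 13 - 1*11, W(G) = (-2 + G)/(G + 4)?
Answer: 4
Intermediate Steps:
V = 20 (V = -2*(-4 - 1*6) = -2*(-4 - 6) = -2*(-10) = 20)
W(G) = (-2 + G)/(4 + G)
c = 2 (c = 13 - 11 = 2)
v(T, D) = 2
v(-1, (-6 + W(V))*(7 - 6))² = 2² = 4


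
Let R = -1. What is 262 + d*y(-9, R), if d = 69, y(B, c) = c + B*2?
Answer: -1049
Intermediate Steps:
y(B, c) = c + 2*B
262 + d*y(-9, R) = 262 + 69*(-1 + 2*(-9)) = 262 + 69*(-1 - 18) = 262 + 69*(-19) = 262 - 1311 = -1049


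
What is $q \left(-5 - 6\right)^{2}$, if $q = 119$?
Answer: $14399$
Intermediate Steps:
$q \left(-5 - 6\right)^{2} = 119 \left(-5 - 6\right)^{2} = 119 \left(-11\right)^{2} = 119 \cdot 121 = 14399$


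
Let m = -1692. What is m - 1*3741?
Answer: -5433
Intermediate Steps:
m - 1*3741 = -1692 - 1*3741 = -1692 - 3741 = -5433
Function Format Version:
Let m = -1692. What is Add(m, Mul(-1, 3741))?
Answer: -5433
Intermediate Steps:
Add(m, Mul(-1, 3741)) = Add(-1692, Mul(-1, 3741)) = Add(-1692, -3741) = -5433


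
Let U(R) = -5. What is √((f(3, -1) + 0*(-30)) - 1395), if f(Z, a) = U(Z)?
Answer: 10*I*√14 ≈ 37.417*I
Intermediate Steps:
f(Z, a) = -5
√((f(3, -1) + 0*(-30)) - 1395) = √((-5 + 0*(-30)) - 1395) = √((-5 + 0) - 1395) = √(-5 - 1395) = √(-1400) = 10*I*√14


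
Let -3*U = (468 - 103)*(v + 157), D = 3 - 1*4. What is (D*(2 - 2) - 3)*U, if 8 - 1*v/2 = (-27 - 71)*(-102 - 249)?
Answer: -25047395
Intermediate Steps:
v = -68780 (v = 16 - 2*(-27 - 71)*(-102 - 249) = 16 - (-196)*(-351) = 16 - 2*34398 = 16 - 68796 = -68780)
D = -1 (D = 3 - 4 = -1)
U = 25047395/3 (U = -(468 - 103)*(-68780 + 157)/3 = -365*(-68623)/3 = -1/3*(-25047395) = 25047395/3 ≈ 8.3491e+6)
(D*(2 - 2) - 3)*U = (-(2 - 2) - 3)*(25047395/3) = (-1*0 - 3)*(25047395/3) = (0 - 3)*(25047395/3) = -3*25047395/3 = -25047395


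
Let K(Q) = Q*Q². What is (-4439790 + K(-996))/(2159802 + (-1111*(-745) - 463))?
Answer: -165414621/497839 ≈ -332.27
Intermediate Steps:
K(Q) = Q³
(-4439790 + K(-996))/(2159802 + (-1111*(-745) - 463)) = (-4439790 + (-996)³)/(2159802 + (-1111*(-745) - 463)) = (-4439790 - 988047936)/(2159802 + (827695 - 463)) = -992487726/(2159802 + 827232) = -992487726/2987034 = -992487726*1/2987034 = -165414621/497839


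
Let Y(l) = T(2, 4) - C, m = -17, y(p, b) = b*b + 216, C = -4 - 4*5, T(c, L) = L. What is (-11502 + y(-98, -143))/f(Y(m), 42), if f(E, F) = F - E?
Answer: 1309/2 ≈ 654.50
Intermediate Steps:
C = -24 (C = -4 - 20 = -24)
y(p, b) = 216 + b² (y(p, b) = b² + 216 = 216 + b²)
Y(l) = 28 (Y(l) = 4 - 1*(-24) = 4 + 24 = 28)
(-11502 + y(-98, -143))/f(Y(m), 42) = (-11502 + (216 + (-143)²))/(42 - 1*28) = (-11502 + (216 + 20449))/(42 - 28) = (-11502 + 20665)/14 = 9163*(1/14) = 1309/2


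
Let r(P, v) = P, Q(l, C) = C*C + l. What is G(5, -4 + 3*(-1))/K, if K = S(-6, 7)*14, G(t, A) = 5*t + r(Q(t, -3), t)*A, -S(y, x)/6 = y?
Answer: -73/504 ≈ -0.14484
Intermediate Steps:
S(y, x) = -6*y
Q(l, C) = l + C² (Q(l, C) = C² + l = l + C²)
G(t, A) = 5*t + A*(9 + t) (G(t, A) = 5*t + (t + (-3)²)*A = 5*t + (t + 9)*A = 5*t + (9 + t)*A = 5*t + A*(9 + t))
K = 504 (K = -6*(-6)*14 = 36*14 = 504)
G(5, -4 + 3*(-1))/K = (5*5 + (-4 + 3*(-1))*(9 + 5))/504 = (25 + (-4 - 3)*14)*(1/504) = (25 - 7*14)*(1/504) = (25 - 98)*(1/504) = -73*1/504 = -73/504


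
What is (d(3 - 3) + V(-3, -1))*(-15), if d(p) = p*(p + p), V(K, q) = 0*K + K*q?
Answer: -45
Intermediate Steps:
V(K, q) = K*q (V(K, q) = 0 + K*q = K*q)
d(p) = 2*p² (d(p) = p*(2*p) = 2*p²)
(d(3 - 3) + V(-3, -1))*(-15) = (2*(3 - 3)² - 3*(-1))*(-15) = (2*0² + 3)*(-15) = (2*0 + 3)*(-15) = (0 + 3)*(-15) = 3*(-15) = -45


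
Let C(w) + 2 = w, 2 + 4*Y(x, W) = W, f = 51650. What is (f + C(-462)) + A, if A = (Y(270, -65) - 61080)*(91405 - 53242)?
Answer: -9326336337/4 ≈ -2.3316e+9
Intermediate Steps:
Y(x, W) = -1/2 + W/4
C(w) = -2 + w
A = -9326541081/4 (A = ((-1/2 + (1/4)*(-65)) - 61080)*(91405 - 53242) = ((-1/2 - 65/4) - 61080)*38163 = (-67/4 - 61080)*38163 = -244387/4*38163 = -9326541081/4 ≈ -2.3316e+9)
(f + C(-462)) + A = (51650 + (-2 - 462)) - 9326541081/4 = (51650 - 464) - 9326541081/4 = 51186 - 9326541081/4 = -9326336337/4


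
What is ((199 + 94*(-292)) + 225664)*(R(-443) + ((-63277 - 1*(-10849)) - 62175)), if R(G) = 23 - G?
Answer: -22646492855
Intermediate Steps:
((199 + 94*(-292)) + 225664)*(R(-443) + ((-63277 - 1*(-10849)) - 62175)) = ((199 + 94*(-292)) + 225664)*((23 - 1*(-443)) + ((-63277 - 1*(-10849)) - 62175)) = ((199 - 27448) + 225664)*((23 + 443) + ((-63277 + 10849) - 62175)) = (-27249 + 225664)*(466 + (-52428 - 62175)) = 198415*(466 - 114603) = 198415*(-114137) = -22646492855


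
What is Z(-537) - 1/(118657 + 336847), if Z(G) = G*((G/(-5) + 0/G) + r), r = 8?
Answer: -141137458901/2277520 ≈ -61970.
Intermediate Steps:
Z(G) = G*(8 - G/5) (Z(G) = G*((G/(-5) + 0/G) + 8) = G*((G*(-1/5) + 0) + 8) = G*((-G/5 + 0) + 8) = G*(-G/5 + 8) = G*(8 - G/5))
Z(-537) - 1/(118657 + 336847) = (1/5)*(-537)*(40 - 1*(-537)) - 1/(118657 + 336847) = (1/5)*(-537)*(40 + 537) - 1/455504 = (1/5)*(-537)*577 - 1*1/455504 = -309849/5 - 1/455504 = -141137458901/2277520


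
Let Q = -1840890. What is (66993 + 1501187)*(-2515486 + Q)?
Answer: -6831581715680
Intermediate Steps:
(66993 + 1501187)*(-2515486 + Q) = (66993 + 1501187)*(-2515486 - 1840890) = 1568180*(-4356376) = -6831581715680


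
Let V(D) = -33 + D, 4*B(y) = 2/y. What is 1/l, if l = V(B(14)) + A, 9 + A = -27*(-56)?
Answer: 28/41161 ≈ 0.00068026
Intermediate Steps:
B(y) = 1/(2*y) (B(y) = (2/y)/4 = 1/(2*y))
A = 1503 (A = -9 - 27*(-56) = -9 + 1512 = 1503)
l = 41161/28 (l = (-33 + (½)/14) + 1503 = (-33 + (½)*(1/14)) + 1503 = (-33 + 1/28) + 1503 = -923/28 + 1503 = 41161/28 ≈ 1470.0)
1/l = 1/(41161/28) = 28/41161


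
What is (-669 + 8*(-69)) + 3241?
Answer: 2020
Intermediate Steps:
(-669 + 8*(-69)) + 3241 = (-669 - 552) + 3241 = -1221 + 3241 = 2020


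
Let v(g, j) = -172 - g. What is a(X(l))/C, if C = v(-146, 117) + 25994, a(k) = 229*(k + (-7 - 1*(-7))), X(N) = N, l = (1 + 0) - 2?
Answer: -229/25968 ≈ -0.0088186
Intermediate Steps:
l = -1 (l = 1 - 2 = -1)
a(k) = 229*k (a(k) = 229*(k + (-7 + 7)) = 229*(k + 0) = 229*k)
C = 25968 (C = (-172 - 1*(-146)) + 25994 = (-172 + 146) + 25994 = -26 + 25994 = 25968)
a(X(l))/C = (229*(-1))/25968 = -229*1/25968 = -229/25968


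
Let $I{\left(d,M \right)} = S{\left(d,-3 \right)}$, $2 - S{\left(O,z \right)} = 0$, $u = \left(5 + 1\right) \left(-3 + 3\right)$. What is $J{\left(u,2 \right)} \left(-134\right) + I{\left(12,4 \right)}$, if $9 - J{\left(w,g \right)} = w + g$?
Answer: $-936$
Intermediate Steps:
$u = 0$ ($u = 6 \cdot 0 = 0$)
$S{\left(O,z \right)} = 2$ ($S{\left(O,z \right)} = 2 - 0 = 2 + 0 = 2$)
$I{\left(d,M \right)} = 2$
$J{\left(w,g \right)} = 9 - g - w$ ($J{\left(w,g \right)} = 9 - \left(w + g\right) = 9 - \left(g + w\right) = 9 - g - w$)
$J{\left(u,2 \right)} \left(-134\right) + I{\left(12,4 \right)} = \left(9 - 2 - 0\right) \left(-134\right) + 2 = \left(9 - 2 + 0\right) \left(-134\right) + 2 = 7 \left(-134\right) + 2 = -938 + 2 = -936$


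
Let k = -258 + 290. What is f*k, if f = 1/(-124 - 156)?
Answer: -4/35 ≈ -0.11429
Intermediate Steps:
f = -1/280 (f = 1/(-280) = -1/280 ≈ -0.0035714)
k = 32
f*k = -1/280*32 = -4/35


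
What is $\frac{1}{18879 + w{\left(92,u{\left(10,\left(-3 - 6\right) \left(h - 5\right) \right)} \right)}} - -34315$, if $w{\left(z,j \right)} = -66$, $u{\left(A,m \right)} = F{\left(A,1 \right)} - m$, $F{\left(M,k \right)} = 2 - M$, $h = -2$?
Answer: $\frac{645568096}{18813} \approx 34315.0$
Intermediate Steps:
$u{\left(A,m \right)} = 2 - A - m$ ($u{\left(A,m \right)} = \left(2 - A\right) - m = 2 - A - m$)
$\frac{1}{18879 + w{\left(92,u{\left(10,\left(-3 - 6\right) \left(h - 5\right) \right)} \right)}} - -34315 = \frac{1}{18879 - 66} - -34315 = \frac{1}{18813} + 34315 = \frac{645568096}{18813}$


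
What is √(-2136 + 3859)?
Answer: √1723 ≈ 41.509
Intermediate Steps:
√(-2136 + 3859) = √1723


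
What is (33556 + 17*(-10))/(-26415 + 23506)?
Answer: -33386/2909 ≈ -11.477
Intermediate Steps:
(33556 + 17*(-10))/(-26415 + 23506) = (33556 - 170)/(-2909) = 33386*(-1/2909) = -33386/2909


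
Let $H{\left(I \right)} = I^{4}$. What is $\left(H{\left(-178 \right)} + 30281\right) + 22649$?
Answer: $1003928786$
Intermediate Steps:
$\left(H{\left(-178 \right)} + 30281\right) + 22649 = \left(\left(-178\right)^{4} + 30281\right) + 22649 = \left(1003875856 + 30281\right) + 22649 = 1003906137 + 22649 = 1003928786$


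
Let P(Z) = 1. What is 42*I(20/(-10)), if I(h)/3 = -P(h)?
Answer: -126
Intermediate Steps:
I(h) = -3 (I(h) = 3*(-1*1) = 3*(-1) = -3)
42*I(20/(-10)) = 42*(-3) = -126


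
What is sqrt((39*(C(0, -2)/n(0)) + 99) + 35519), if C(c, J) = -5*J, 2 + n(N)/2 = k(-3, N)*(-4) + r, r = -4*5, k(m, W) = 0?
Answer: sqrt(17234822)/22 ≈ 188.70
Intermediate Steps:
r = -20
n(N) = -44 (n(N) = -4 + 2*(0*(-4) - 20) = -4 + 2*(0 - 20) = -4 + 2*(-20) = -4 - 40 = -44)
sqrt((39*(C(0, -2)/n(0)) + 99) + 35519) = sqrt((39*(-5*(-2)/(-44)) + 99) + 35519) = sqrt((39*(10*(-1/44)) + 99) + 35519) = sqrt((39*(-5/22) + 99) + 35519) = sqrt((-195/22 + 99) + 35519) = sqrt(1983/22 + 35519) = sqrt(783401/22) = sqrt(17234822)/22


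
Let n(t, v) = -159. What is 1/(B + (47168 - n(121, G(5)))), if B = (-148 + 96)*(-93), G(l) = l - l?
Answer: 1/52163 ≈ 1.9171e-5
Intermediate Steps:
G(l) = 0
B = 4836 (B = -52*(-93) = 4836)
1/(B + (47168 - n(121, G(5)))) = 1/(4836 + (47168 - 1*(-159))) = 1/(4836 + (47168 + 159)) = 1/(4836 + 47327) = 1/52163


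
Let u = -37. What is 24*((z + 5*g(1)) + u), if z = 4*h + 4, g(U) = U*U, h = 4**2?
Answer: 864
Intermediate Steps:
h = 16
g(U) = U**2
z = 68 (z = 4*16 + 4 = 64 + 4 = 68)
24*((z + 5*g(1)) + u) = 24*((68 + 5*1**2) - 37) = 24*((68 + 5*1) - 37) = 24*((68 + 5) - 37) = 24*(73 - 37) = 24*36 = 864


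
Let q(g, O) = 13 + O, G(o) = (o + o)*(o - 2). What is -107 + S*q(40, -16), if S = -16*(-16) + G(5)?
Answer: -965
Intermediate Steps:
G(o) = 2*o*(-2 + o) (G(o) = (2*o)*(-2 + o) = 2*o*(-2 + o))
S = 286 (S = -16*(-16) + 2*5*(-2 + 5) = 256 + 2*5*3 = 256 + 30 = 286)
-107 + S*q(40, -16) = -107 + 286*(13 - 16) = -107 + 286*(-3) = -107 - 858 = -965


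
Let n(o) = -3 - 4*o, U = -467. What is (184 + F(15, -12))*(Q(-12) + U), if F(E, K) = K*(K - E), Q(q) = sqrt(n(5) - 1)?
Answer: -237236 + 1016*I*sqrt(6) ≈ -2.3724e+5 + 2488.7*I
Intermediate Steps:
Q(q) = 2*I*sqrt(6) (Q(q) = sqrt((-3 - 4*5) - 1) = sqrt((-3 - 20) - 1) = sqrt(-23 - 1) = sqrt(-24) = 2*I*sqrt(6))
(184 + F(15, -12))*(Q(-12) + U) = (184 - 12*(-12 - 1*15))*(2*I*sqrt(6) - 467) = (184 - 12*(-12 - 15))*(-467 + 2*I*sqrt(6)) = (184 - 12*(-27))*(-467 + 2*I*sqrt(6)) = (184 + 324)*(-467 + 2*I*sqrt(6)) = 508*(-467 + 2*I*sqrt(6)) = -237236 + 1016*I*sqrt(6)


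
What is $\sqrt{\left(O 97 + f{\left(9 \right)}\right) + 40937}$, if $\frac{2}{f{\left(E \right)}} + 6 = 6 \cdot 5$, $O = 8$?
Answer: $\frac{\sqrt{1501671}}{6} \approx 204.24$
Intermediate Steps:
$f{\left(E \right)} = \frac{1}{12}$ ($f{\left(E \right)} = \frac{2}{-6 + 6 \cdot 5} = \frac{2}{-6 + 30} = \frac{2}{24} = 2 \cdot \frac{1}{24} = \frac{1}{12}$)
$\sqrt{\left(O 97 + f{\left(9 \right)}\right) + 40937} = \sqrt{\left(8 \cdot 97 + \frac{1}{12}\right) + 40937} = \sqrt{\left(776 + \frac{1}{12}\right) + 40937} = \sqrt{\frac{9313}{12} + 40937} = \sqrt{\frac{500557}{12}} = \frac{\sqrt{1501671}}{6}$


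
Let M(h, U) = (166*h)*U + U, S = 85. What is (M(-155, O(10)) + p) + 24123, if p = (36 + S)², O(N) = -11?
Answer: 321783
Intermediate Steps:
M(h, U) = U + 166*U*h (M(h, U) = 166*U*h + U = U + 166*U*h)
p = 14641 (p = (36 + 85)² = 121² = 14641)
(M(-155, O(10)) + p) + 24123 = (-11*(1 + 166*(-155)) + 14641) + 24123 = (-11*(1 - 25730) + 14641) + 24123 = (-11*(-25729) + 14641) + 24123 = (283019 + 14641) + 24123 = 297660 + 24123 = 321783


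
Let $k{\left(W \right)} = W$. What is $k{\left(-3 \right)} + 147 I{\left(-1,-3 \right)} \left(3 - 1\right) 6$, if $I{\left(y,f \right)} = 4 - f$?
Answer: $12345$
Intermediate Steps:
$k{\left(-3 \right)} + 147 I{\left(-1,-3 \right)} \left(3 - 1\right) 6 = -3 + 147 \left(4 - -3\right) \left(3 - 1\right) 6 = -3 + 147 \left(4 + 3\right) \left(3 - 1\right) 6 = -3 + 147 \cdot 7 \cdot 2 \cdot 6 = -3 + 147 \cdot 14 \cdot 6 = -3 + 147 \cdot 84 = -3 + 12348 = 12345$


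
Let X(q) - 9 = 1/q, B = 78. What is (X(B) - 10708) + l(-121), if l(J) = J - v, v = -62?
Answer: -839123/78 ≈ -10758.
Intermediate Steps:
X(q) = 9 + 1/q
l(J) = 62 + J (l(J) = J - 1*(-62) = J + 62 = 62 + J)
(X(B) - 10708) + l(-121) = ((9 + 1/78) - 10708) + (62 - 121) = ((9 + 1/78) - 10708) - 59 = (703/78 - 10708) - 59 = -834521/78 - 59 = -839123/78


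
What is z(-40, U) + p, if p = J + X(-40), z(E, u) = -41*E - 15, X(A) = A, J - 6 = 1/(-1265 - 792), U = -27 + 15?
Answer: 3272686/2057 ≈ 1591.0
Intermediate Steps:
U = -12
J = 12341/2057 (J = 6 + 1/(-1265 - 792) = 6 + 1/(-2057) = 6 - 1/2057 = 12341/2057 ≈ 5.9995)
z(E, u) = -15 - 41*E
p = -69939/2057 (p = 12341/2057 - 40 = -69939/2057 ≈ -34.000)
z(-40, U) + p = (-15 - 41*(-40)) - 69939/2057 = (-15 + 1640) - 69939/2057 = 1625 - 69939/2057 = 3272686/2057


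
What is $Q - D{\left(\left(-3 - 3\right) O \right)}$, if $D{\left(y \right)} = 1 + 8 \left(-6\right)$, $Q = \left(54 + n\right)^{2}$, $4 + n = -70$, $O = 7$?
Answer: $447$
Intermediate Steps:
$n = -74$ ($n = -4 - 70 = -74$)
$Q = 400$ ($Q = \left(54 - 74\right)^{2} = \left(-20\right)^{2} = 400$)
$D{\left(y \right)} = -47$ ($D{\left(y \right)} = 1 - 48 = -47$)
$Q - D{\left(\left(-3 - 3\right) O \right)} = 400 - -47 = 400 + 47 = 447$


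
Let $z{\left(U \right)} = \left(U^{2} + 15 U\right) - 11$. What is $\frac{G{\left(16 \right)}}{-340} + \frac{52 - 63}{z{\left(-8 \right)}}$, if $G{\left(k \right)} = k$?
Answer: $\frac{667}{5695} \approx 0.11712$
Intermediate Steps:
$z{\left(U \right)} = -11 + U^{2} + 15 U$
$\frac{G{\left(16 \right)}}{-340} + \frac{52 - 63}{z{\left(-8 \right)}} = \frac{16}{-340} + \frac{52 - 63}{-11 + \left(-8\right)^{2} + 15 \left(-8\right)} = 16 \left(- \frac{1}{340}\right) + \frac{52 - 63}{-11 + 64 - 120} = - \frac{4}{85} - \frac{11}{-67} = - \frac{4}{85} - - \frac{11}{67} = - \frac{4}{85} + \frac{11}{67} = \frac{667}{5695}$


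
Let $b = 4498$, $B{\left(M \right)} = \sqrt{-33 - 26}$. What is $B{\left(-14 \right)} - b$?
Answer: $-4498 + i \sqrt{59} \approx -4498.0 + 7.6811 i$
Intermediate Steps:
$B{\left(M \right)} = i \sqrt{59}$ ($B{\left(M \right)} = \sqrt{-59} = i \sqrt{59}$)
$B{\left(-14 \right)} - b = i \sqrt{59} - 4498 = -4498 + i \sqrt{59}$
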